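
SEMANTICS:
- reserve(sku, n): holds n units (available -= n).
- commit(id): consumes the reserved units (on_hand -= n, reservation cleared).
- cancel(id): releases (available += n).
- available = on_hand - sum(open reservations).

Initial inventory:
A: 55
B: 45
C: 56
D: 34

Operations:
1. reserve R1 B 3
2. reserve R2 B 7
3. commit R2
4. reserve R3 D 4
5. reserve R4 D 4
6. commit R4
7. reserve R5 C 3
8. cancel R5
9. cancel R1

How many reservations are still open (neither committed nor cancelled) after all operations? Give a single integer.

Answer: 1

Derivation:
Step 1: reserve R1 B 3 -> on_hand[A=55 B=45 C=56 D=34] avail[A=55 B=42 C=56 D=34] open={R1}
Step 2: reserve R2 B 7 -> on_hand[A=55 B=45 C=56 D=34] avail[A=55 B=35 C=56 D=34] open={R1,R2}
Step 3: commit R2 -> on_hand[A=55 B=38 C=56 D=34] avail[A=55 B=35 C=56 D=34] open={R1}
Step 4: reserve R3 D 4 -> on_hand[A=55 B=38 C=56 D=34] avail[A=55 B=35 C=56 D=30] open={R1,R3}
Step 5: reserve R4 D 4 -> on_hand[A=55 B=38 C=56 D=34] avail[A=55 B=35 C=56 D=26] open={R1,R3,R4}
Step 6: commit R4 -> on_hand[A=55 B=38 C=56 D=30] avail[A=55 B=35 C=56 D=26] open={R1,R3}
Step 7: reserve R5 C 3 -> on_hand[A=55 B=38 C=56 D=30] avail[A=55 B=35 C=53 D=26] open={R1,R3,R5}
Step 8: cancel R5 -> on_hand[A=55 B=38 C=56 D=30] avail[A=55 B=35 C=56 D=26] open={R1,R3}
Step 9: cancel R1 -> on_hand[A=55 B=38 C=56 D=30] avail[A=55 B=38 C=56 D=26] open={R3}
Open reservations: ['R3'] -> 1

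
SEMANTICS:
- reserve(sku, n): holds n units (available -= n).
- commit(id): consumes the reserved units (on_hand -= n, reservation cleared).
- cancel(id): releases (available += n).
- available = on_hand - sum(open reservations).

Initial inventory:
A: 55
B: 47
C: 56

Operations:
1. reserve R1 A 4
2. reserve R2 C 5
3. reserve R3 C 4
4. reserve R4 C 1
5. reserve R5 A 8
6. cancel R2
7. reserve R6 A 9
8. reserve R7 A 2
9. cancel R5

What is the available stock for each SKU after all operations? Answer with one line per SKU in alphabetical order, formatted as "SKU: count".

Step 1: reserve R1 A 4 -> on_hand[A=55 B=47 C=56] avail[A=51 B=47 C=56] open={R1}
Step 2: reserve R2 C 5 -> on_hand[A=55 B=47 C=56] avail[A=51 B=47 C=51] open={R1,R2}
Step 3: reserve R3 C 4 -> on_hand[A=55 B=47 C=56] avail[A=51 B=47 C=47] open={R1,R2,R3}
Step 4: reserve R4 C 1 -> on_hand[A=55 B=47 C=56] avail[A=51 B=47 C=46] open={R1,R2,R3,R4}
Step 5: reserve R5 A 8 -> on_hand[A=55 B=47 C=56] avail[A=43 B=47 C=46] open={R1,R2,R3,R4,R5}
Step 6: cancel R2 -> on_hand[A=55 B=47 C=56] avail[A=43 B=47 C=51] open={R1,R3,R4,R5}
Step 7: reserve R6 A 9 -> on_hand[A=55 B=47 C=56] avail[A=34 B=47 C=51] open={R1,R3,R4,R5,R6}
Step 8: reserve R7 A 2 -> on_hand[A=55 B=47 C=56] avail[A=32 B=47 C=51] open={R1,R3,R4,R5,R6,R7}
Step 9: cancel R5 -> on_hand[A=55 B=47 C=56] avail[A=40 B=47 C=51] open={R1,R3,R4,R6,R7}

Answer: A: 40
B: 47
C: 51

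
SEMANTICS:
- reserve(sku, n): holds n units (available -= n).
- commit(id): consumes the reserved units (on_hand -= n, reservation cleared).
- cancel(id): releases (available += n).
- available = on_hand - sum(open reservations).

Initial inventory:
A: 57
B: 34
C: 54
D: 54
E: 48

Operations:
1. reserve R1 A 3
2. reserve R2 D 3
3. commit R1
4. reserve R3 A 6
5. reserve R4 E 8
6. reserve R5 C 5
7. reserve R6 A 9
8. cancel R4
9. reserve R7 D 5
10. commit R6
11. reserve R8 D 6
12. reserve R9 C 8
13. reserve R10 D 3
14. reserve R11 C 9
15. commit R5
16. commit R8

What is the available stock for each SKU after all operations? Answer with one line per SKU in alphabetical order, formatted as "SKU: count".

Answer: A: 39
B: 34
C: 32
D: 37
E: 48

Derivation:
Step 1: reserve R1 A 3 -> on_hand[A=57 B=34 C=54 D=54 E=48] avail[A=54 B=34 C=54 D=54 E=48] open={R1}
Step 2: reserve R2 D 3 -> on_hand[A=57 B=34 C=54 D=54 E=48] avail[A=54 B=34 C=54 D=51 E=48] open={R1,R2}
Step 3: commit R1 -> on_hand[A=54 B=34 C=54 D=54 E=48] avail[A=54 B=34 C=54 D=51 E=48] open={R2}
Step 4: reserve R3 A 6 -> on_hand[A=54 B=34 C=54 D=54 E=48] avail[A=48 B=34 C=54 D=51 E=48] open={R2,R3}
Step 5: reserve R4 E 8 -> on_hand[A=54 B=34 C=54 D=54 E=48] avail[A=48 B=34 C=54 D=51 E=40] open={R2,R3,R4}
Step 6: reserve R5 C 5 -> on_hand[A=54 B=34 C=54 D=54 E=48] avail[A=48 B=34 C=49 D=51 E=40] open={R2,R3,R4,R5}
Step 7: reserve R6 A 9 -> on_hand[A=54 B=34 C=54 D=54 E=48] avail[A=39 B=34 C=49 D=51 E=40] open={R2,R3,R4,R5,R6}
Step 8: cancel R4 -> on_hand[A=54 B=34 C=54 D=54 E=48] avail[A=39 B=34 C=49 D=51 E=48] open={R2,R3,R5,R6}
Step 9: reserve R7 D 5 -> on_hand[A=54 B=34 C=54 D=54 E=48] avail[A=39 B=34 C=49 D=46 E=48] open={R2,R3,R5,R6,R7}
Step 10: commit R6 -> on_hand[A=45 B=34 C=54 D=54 E=48] avail[A=39 B=34 C=49 D=46 E=48] open={R2,R3,R5,R7}
Step 11: reserve R8 D 6 -> on_hand[A=45 B=34 C=54 D=54 E=48] avail[A=39 B=34 C=49 D=40 E=48] open={R2,R3,R5,R7,R8}
Step 12: reserve R9 C 8 -> on_hand[A=45 B=34 C=54 D=54 E=48] avail[A=39 B=34 C=41 D=40 E=48] open={R2,R3,R5,R7,R8,R9}
Step 13: reserve R10 D 3 -> on_hand[A=45 B=34 C=54 D=54 E=48] avail[A=39 B=34 C=41 D=37 E=48] open={R10,R2,R3,R5,R7,R8,R9}
Step 14: reserve R11 C 9 -> on_hand[A=45 B=34 C=54 D=54 E=48] avail[A=39 B=34 C=32 D=37 E=48] open={R10,R11,R2,R3,R5,R7,R8,R9}
Step 15: commit R5 -> on_hand[A=45 B=34 C=49 D=54 E=48] avail[A=39 B=34 C=32 D=37 E=48] open={R10,R11,R2,R3,R7,R8,R9}
Step 16: commit R8 -> on_hand[A=45 B=34 C=49 D=48 E=48] avail[A=39 B=34 C=32 D=37 E=48] open={R10,R11,R2,R3,R7,R9}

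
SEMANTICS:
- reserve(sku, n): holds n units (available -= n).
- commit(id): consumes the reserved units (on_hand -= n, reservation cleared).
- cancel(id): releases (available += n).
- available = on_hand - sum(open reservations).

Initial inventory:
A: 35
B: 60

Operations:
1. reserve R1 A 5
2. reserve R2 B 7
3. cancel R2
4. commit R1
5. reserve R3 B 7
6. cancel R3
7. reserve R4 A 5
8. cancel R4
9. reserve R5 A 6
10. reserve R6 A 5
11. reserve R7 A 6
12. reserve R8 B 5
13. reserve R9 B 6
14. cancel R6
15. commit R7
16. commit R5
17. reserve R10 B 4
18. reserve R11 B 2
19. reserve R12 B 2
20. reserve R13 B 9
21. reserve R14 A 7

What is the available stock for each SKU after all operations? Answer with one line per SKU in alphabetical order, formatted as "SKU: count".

Answer: A: 11
B: 32

Derivation:
Step 1: reserve R1 A 5 -> on_hand[A=35 B=60] avail[A=30 B=60] open={R1}
Step 2: reserve R2 B 7 -> on_hand[A=35 B=60] avail[A=30 B=53] open={R1,R2}
Step 3: cancel R2 -> on_hand[A=35 B=60] avail[A=30 B=60] open={R1}
Step 4: commit R1 -> on_hand[A=30 B=60] avail[A=30 B=60] open={}
Step 5: reserve R3 B 7 -> on_hand[A=30 B=60] avail[A=30 B=53] open={R3}
Step 6: cancel R3 -> on_hand[A=30 B=60] avail[A=30 B=60] open={}
Step 7: reserve R4 A 5 -> on_hand[A=30 B=60] avail[A=25 B=60] open={R4}
Step 8: cancel R4 -> on_hand[A=30 B=60] avail[A=30 B=60] open={}
Step 9: reserve R5 A 6 -> on_hand[A=30 B=60] avail[A=24 B=60] open={R5}
Step 10: reserve R6 A 5 -> on_hand[A=30 B=60] avail[A=19 B=60] open={R5,R6}
Step 11: reserve R7 A 6 -> on_hand[A=30 B=60] avail[A=13 B=60] open={R5,R6,R7}
Step 12: reserve R8 B 5 -> on_hand[A=30 B=60] avail[A=13 B=55] open={R5,R6,R7,R8}
Step 13: reserve R9 B 6 -> on_hand[A=30 B=60] avail[A=13 B=49] open={R5,R6,R7,R8,R9}
Step 14: cancel R6 -> on_hand[A=30 B=60] avail[A=18 B=49] open={R5,R7,R8,R9}
Step 15: commit R7 -> on_hand[A=24 B=60] avail[A=18 B=49] open={R5,R8,R9}
Step 16: commit R5 -> on_hand[A=18 B=60] avail[A=18 B=49] open={R8,R9}
Step 17: reserve R10 B 4 -> on_hand[A=18 B=60] avail[A=18 B=45] open={R10,R8,R9}
Step 18: reserve R11 B 2 -> on_hand[A=18 B=60] avail[A=18 B=43] open={R10,R11,R8,R9}
Step 19: reserve R12 B 2 -> on_hand[A=18 B=60] avail[A=18 B=41] open={R10,R11,R12,R8,R9}
Step 20: reserve R13 B 9 -> on_hand[A=18 B=60] avail[A=18 B=32] open={R10,R11,R12,R13,R8,R9}
Step 21: reserve R14 A 7 -> on_hand[A=18 B=60] avail[A=11 B=32] open={R10,R11,R12,R13,R14,R8,R9}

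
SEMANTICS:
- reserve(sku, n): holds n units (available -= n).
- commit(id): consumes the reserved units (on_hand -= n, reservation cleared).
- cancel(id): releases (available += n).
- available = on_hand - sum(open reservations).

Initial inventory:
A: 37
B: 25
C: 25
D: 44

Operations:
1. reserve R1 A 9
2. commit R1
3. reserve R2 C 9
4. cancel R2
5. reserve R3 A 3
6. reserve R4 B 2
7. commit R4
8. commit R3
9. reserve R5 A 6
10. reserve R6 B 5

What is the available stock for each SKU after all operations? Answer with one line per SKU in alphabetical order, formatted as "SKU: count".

Answer: A: 19
B: 18
C: 25
D: 44

Derivation:
Step 1: reserve R1 A 9 -> on_hand[A=37 B=25 C=25 D=44] avail[A=28 B=25 C=25 D=44] open={R1}
Step 2: commit R1 -> on_hand[A=28 B=25 C=25 D=44] avail[A=28 B=25 C=25 D=44] open={}
Step 3: reserve R2 C 9 -> on_hand[A=28 B=25 C=25 D=44] avail[A=28 B=25 C=16 D=44] open={R2}
Step 4: cancel R2 -> on_hand[A=28 B=25 C=25 D=44] avail[A=28 B=25 C=25 D=44] open={}
Step 5: reserve R3 A 3 -> on_hand[A=28 B=25 C=25 D=44] avail[A=25 B=25 C=25 D=44] open={R3}
Step 6: reserve R4 B 2 -> on_hand[A=28 B=25 C=25 D=44] avail[A=25 B=23 C=25 D=44] open={R3,R4}
Step 7: commit R4 -> on_hand[A=28 B=23 C=25 D=44] avail[A=25 B=23 C=25 D=44] open={R3}
Step 8: commit R3 -> on_hand[A=25 B=23 C=25 D=44] avail[A=25 B=23 C=25 D=44] open={}
Step 9: reserve R5 A 6 -> on_hand[A=25 B=23 C=25 D=44] avail[A=19 B=23 C=25 D=44] open={R5}
Step 10: reserve R6 B 5 -> on_hand[A=25 B=23 C=25 D=44] avail[A=19 B=18 C=25 D=44] open={R5,R6}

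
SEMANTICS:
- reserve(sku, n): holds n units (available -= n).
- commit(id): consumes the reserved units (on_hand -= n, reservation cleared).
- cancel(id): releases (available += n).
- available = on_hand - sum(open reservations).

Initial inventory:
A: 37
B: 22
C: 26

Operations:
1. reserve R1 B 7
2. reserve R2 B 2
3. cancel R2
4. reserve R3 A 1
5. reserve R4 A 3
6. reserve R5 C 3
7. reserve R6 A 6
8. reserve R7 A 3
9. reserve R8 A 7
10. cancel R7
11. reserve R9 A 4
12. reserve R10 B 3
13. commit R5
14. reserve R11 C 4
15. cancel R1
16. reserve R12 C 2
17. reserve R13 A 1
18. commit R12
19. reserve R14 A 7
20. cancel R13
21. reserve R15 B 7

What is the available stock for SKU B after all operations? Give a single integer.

Answer: 12

Derivation:
Step 1: reserve R1 B 7 -> on_hand[A=37 B=22 C=26] avail[A=37 B=15 C=26] open={R1}
Step 2: reserve R2 B 2 -> on_hand[A=37 B=22 C=26] avail[A=37 B=13 C=26] open={R1,R2}
Step 3: cancel R2 -> on_hand[A=37 B=22 C=26] avail[A=37 B=15 C=26] open={R1}
Step 4: reserve R3 A 1 -> on_hand[A=37 B=22 C=26] avail[A=36 B=15 C=26] open={R1,R3}
Step 5: reserve R4 A 3 -> on_hand[A=37 B=22 C=26] avail[A=33 B=15 C=26] open={R1,R3,R4}
Step 6: reserve R5 C 3 -> on_hand[A=37 B=22 C=26] avail[A=33 B=15 C=23] open={R1,R3,R4,R5}
Step 7: reserve R6 A 6 -> on_hand[A=37 B=22 C=26] avail[A=27 B=15 C=23] open={R1,R3,R4,R5,R6}
Step 8: reserve R7 A 3 -> on_hand[A=37 B=22 C=26] avail[A=24 B=15 C=23] open={R1,R3,R4,R5,R6,R7}
Step 9: reserve R8 A 7 -> on_hand[A=37 B=22 C=26] avail[A=17 B=15 C=23] open={R1,R3,R4,R5,R6,R7,R8}
Step 10: cancel R7 -> on_hand[A=37 B=22 C=26] avail[A=20 B=15 C=23] open={R1,R3,R4,R5,R6,R8}
Step 11: reserve R9 A 4 -> on_hand[A=37 B=22 C=26] avail[A=16 B=15 C=23] open={R1,R3,R4,R5,R6,R8,R9}
Step 12: reserve R10 B 3 -> on_hand[A=37 B=22 C=26] avail[A=16 B=12 C=23] open={R1,R10,R3,R4,R5,R6,R8,R9}
Step 13: commit R5 -> on_hand[A=37 B=22 C=23] avail[A=16 B=12 C=23] open={R1,R10,R3,R4,R6,R8,R9}
Step 14: reserve R11 C 4 -> on_hand[A=37 B=22 C=23] avail[A=16 B=12 C=19] open={R1,R10,R11,R3,R4,R6,R8,R9}
Step 15: cancel R1 -> on_hand[A=37 B=22 C=23] avail[A=16 B=19 C=19] open={R10,R11,R3,R4,R6,R8,R9}
Step 16: reserve R12 C 2 -> on_hand[A=37 B=22 C=23] avail[A=16 B=19 C=17] open={R10,R11,R12,R3,R4,R6,R8,R9}
Step 17: reserve R13 A 1 -> on_hand[A=37 B=22 C=23] avail[A=15 B=19 C=17] open={R10,R11,R12,R13,R3,R4,R6,R8,R9}
Step 18: commit R12 -> on_hand[A=37 B=22 C=21] avail[A=15 B=19 C=17] open={R10,R11,R13,R3,R4,R6,R8,R9}
Step 19: reserve R14 A 7 -> on_hand[A=37 B=22 C=21] avail[A=8 B=19 C=17] open={R10,R11,R13,R14,R3,R4,R6,R8,R9}
Step 20: cancel R13 -> on_hand[A=37 B=22 C=21] avail[A=9 B=19 C=17] open={R10,R11,R14,R3,R4,R6,R8,R9}
Step 21: reserve R15 B 7 -> on_hand[A=37 B=22 C=21] avail[A=9 B=12 C=17] open={R10,R11,R14,R15,R3,R4,R6,R8,R9}
Final available[B] = 12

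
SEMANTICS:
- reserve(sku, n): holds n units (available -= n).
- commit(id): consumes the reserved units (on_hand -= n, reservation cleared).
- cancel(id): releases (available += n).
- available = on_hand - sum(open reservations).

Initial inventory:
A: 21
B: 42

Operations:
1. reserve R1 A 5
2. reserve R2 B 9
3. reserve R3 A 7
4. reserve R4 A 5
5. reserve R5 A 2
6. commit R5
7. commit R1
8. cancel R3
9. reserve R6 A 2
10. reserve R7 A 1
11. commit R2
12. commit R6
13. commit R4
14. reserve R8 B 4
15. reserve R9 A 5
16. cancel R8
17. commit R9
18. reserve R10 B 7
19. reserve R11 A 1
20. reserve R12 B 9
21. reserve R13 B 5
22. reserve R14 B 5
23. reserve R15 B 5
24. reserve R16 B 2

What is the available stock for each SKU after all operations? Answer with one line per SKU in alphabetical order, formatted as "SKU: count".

Step 1: reserve R1 A 5 -> on_hand[A=21 B=42] avail[A=16 B=42] open={R1}
Step 2: reserve R2 B 9 -> on_hand[A=21 B=42] avail[A=16 B=33] open={R1,R2}
Step 3: reserve R3 A 7 -> on_hand[A=21 B=42] avail[A=9 B=33] open={R1,R2,R3}
Step 4: reserve R4 A 5 -> on_hand[A=21 B=42] avail[A=4 B=33] open={R1,R2,R3,R4}
Step 5: reserve R5 A 2 -> on_hand[A=21 B=42] avail[A=2 B=33] open={R1,R2,R3,R4,R5}
Step 6: commit R5 -> on_hand[A=19 B=42] avail[A=2 B=33] open={R1,R2,R3,R4}
Step 7: commit R1 -> on_hand[A=14 B=42] avail[A=2 B=33] open={R2,R3,R4}
Step 8: cancel R3 -> on_hand[A=14 B=42] avail[A=9 B=33] open={R2,R4}
Step 9: reserve R6 A 2 -> on_hand[A=14 B=42] avail[A=7 B=33] open={R2,R4,R6}
Step 10: reserve R7 A 1 -> on_hand[A=14 B=42] avail[A=6 B=33] open={R2,R4,R6,R7}
Step 11: commit R2 -> on_hand[A=14 B=33] avail[A=6 B=33] open={R4,R6,R7}
Step 12: commit R6 -> on_hand[A=12 B=33] avail[A=6 B=33] open={R4,R7}
Step 13: commit R4 -> on_hand[A=7 B=33] avail[A=6 B=33] open={R7}
Step 14: reserve R8 B 4 -> on_hand[A=7 B=33] avail[A=6 B=29] open={R7,R8}
Step 15: reserve R9 A 5 -> on_hand[A=7 B=33] avail[A=1 B=29] open={R7,R8,R9}
Step 16: cancel R8 -> on_hand[A=7 B=33] avail[A=1 B=33] open={R7,R9}
Step 17: commit R9 -> on_hand[A=2 B=33] avail[A=1 B=33] open={R7}
Step 18: reserve R10 B 7 -> on_hand[A=2 B=33] avail[A=1 B=26] open={R10,R7}
Step 19: reserve R11 A 1 -> on_hand[A=2 B=33] avail[A=0 B=26] open={R10,R11,R7}
Step 20: reserve R12 B 9 -> on_hand[A=2 B=33] avail[A=0 B=17] open={R10,R11,R12,R7}
Step 21: reserve R13 B 5 -> on_hand[A=2 B=33] avail[A=0 B=12] open={R10,R11,R12,R13,R7}
Step 22: reserve R14 B 5 -> on_hand[A=2 B=33] avail[A=0 B=7] open={R10,R11,R12,R13,R14,R7}
Step 23: reserve R15 B 5 -> on_hand[A=2 B=33] avail[A=0 B=2] open={R10,R11,R12,R13,R14,R15,R7}
Step 24: reserve R16 B 2 -> on_hand[A=2 B=33] avail[A=0 B=0] open={R10,R11,R12,R13,R14,R15,R16,R7}

Answer: A: 0
B: 0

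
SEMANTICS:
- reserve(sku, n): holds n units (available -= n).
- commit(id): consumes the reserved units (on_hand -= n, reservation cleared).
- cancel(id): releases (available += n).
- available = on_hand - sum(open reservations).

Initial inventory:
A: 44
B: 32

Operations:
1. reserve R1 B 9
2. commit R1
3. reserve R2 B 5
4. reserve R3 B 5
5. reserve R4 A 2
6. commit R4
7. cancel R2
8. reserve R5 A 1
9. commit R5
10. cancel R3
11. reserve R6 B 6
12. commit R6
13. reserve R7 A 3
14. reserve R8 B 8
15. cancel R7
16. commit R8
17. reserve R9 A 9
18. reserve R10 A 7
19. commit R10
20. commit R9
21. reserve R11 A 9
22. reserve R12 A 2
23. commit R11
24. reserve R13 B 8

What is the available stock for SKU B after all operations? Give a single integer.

Answer: 1

Derivation:
Step 1: reserve R1 B 9 -> on_hand[A=44 B=32] avail[A=44 B=23] open={R1}
Step 2: commit R1 -> on_hand[A=44 B=23] avail[A=44 B=23] open={}
Step 3: reserve R2 B 5 -> on_hand[A=44 B=23] avail[A=44 B=18] open={R2}
Step 4: reserve R3 B 5 -> on_hand[A=44 B=23] avail[A=44 B=13] open={R2,R3}
Step 5: reserve R4 A 2 -> on_hand[A=44 B=23] avail[A=42 B=13] open={R2,R3,R4}
Step 6: commit R4 -> on_hand[A=42 B=23] avail[A=42 B=13] open={R2,R3}
Step 7: cancel R2 -> on_hand[A=42 B=23] avail[A=42 B=18] open={R3}
Step 8: reserve R5 A 1 -> on_hand[A=42 B=23] avail[A=41 B=18] open={R3,R5}
Step 9: commit R5 -> on_hand[A=41 B=23] avail[A=41 B=18] open={R3}
Step 10: cancel R3 -> on_hand[A=41 B=23] avail[A=41 B=23] open={}
Step 11: reserve R6 B 6 -> on_hand[A=41 B=23] avail[A=41 B=17] open={R6}
Step 12: commit R6 -> on_hand[A=41 B=17] avail[A=41 B=17] open={}
Step 13: reserve R7 A 3 -> on_hand[A=41 B=17] avail[A=38 B=17] open={R7}
Step 14: reserve R8 B 8 -> on_hand[A=41 B=17] avail[A=38 B=9] open={R7,R8}
Step 15: cancel R7 -> on_hand[A=41 B=17] avail[A=41 B=9] open={R8}
Step 16: commit R8 -> on_hand[A=41 B=9] avail[A=41 B=9] open={}
Step 17: reserve R9 A 9 -> on_hand[A=41 B=9] avail[A=32 B=9] open={R9}
Step 18: reserve R10 A 7 -> on_hand[A=41 B=9] avail[A=25 B=9] open={R10,R9}
Step 19: commit R10 -> on_hand[A=34 B=9] avail[A=25 B=9] open={R9}
Step 20: commit R9 -> on_hand[A=25 B=9] avail[A=25 B=9] open={}
Step 21: reserve R11 A 9 -> on_hand[A=25 B=9] avail[A=16 B=9] open={R11}
Step 22: reserve R12 A 2 -> on_hand[A=25 B=9] avail[A=14 B=9] open={R11,R12}
Step 23: commit R11 -> on_hand[A=16 B=9] avail[A=14 B=9] open={R12}
Step 24: reserve R13 B 8 -> on_hand[A=16 B=9] avail[A=14 B=1] open={R12,R13}
Final available[B] = 1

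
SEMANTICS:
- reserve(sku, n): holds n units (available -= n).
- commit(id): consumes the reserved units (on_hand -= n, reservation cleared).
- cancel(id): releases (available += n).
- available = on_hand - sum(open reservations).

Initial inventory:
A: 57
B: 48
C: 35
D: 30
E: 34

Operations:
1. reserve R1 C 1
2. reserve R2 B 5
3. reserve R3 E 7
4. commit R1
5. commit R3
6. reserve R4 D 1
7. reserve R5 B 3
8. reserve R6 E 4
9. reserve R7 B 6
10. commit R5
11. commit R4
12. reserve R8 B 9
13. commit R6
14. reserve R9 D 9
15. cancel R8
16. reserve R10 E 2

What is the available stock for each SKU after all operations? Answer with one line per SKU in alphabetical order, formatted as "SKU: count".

Step 1: reserve R1 C 1 -> on_hand[A=57 B=48 C=35 D=30 E=34] avail[A=57 B=48 C=34 D=30 E=34] open={R1}
Step 2: reserve R2 B 5 -> on_hand[A=57 B=48 C=35 D=30 E=34] avail[A=57 B=43 C=34 D=30 E=34] open={R1,R2}
Step 3: reserve R3 E 7 -> on_hand[A=57 B=48 C=35 D=30 E=34] avail[A=57 B=43 C=34 D=30 E=27] open={R1,R2,R3}
Step 4: commit R1 -> on_hand[A=57 B=48 C=34 D=30 E=34] avail[A=57 B=43 C=34 D=30 E=27] open={R2,R3}
Step 5: commit R3 -> on_hand[A=57 B=48 C=34 D=30 E=27] avail[A=57 B=43 C=34 D=30 E=27] open={R2}
Step 6: reserve R4 D 1 -> on_hand[A=57 B=48 C=34 D=30 E=27] avail[A=57 B=43 C=34 D=29 E=27] open={R2,R4}
Step 7: reserve R5 B 3 -> on_hand[A=57 B=48 C=34 D=30 E=27] avail[A=57 B=40 C=34 D=29 E=27] open={R2,R4,R5}
Step 8: reserve R6 E 4 -> on_hand[A=57 B=48 C=34 D=30 E=27] avail[A=57 B=40 C=34 D=29 E=23] open={R2,R4,R5,R6}
Step 9: reserve R7 B 6 -> on_hand[A=57 B=48 C=34 D=30 E=27] avail[A=57 B=34 C=34 D=29 E=23] open={R2,R4,R5,R6,R7}
Step 10: commit R5 -> on_hand[A=57 B=45 C=34 D=30 E=27] avail[A=57 B=34 C=34 D=29 E=23] open={R2,R4,R6,R7}
Step 11: commit R4 -> on_hand[A=57 B=45 C=34 D=29 E=27] avail[A=57 B=34 C=34 D=29 E=23] open={R2,R6,R7}
Step 12: reserve R8 B 9 -> on_hand[A=57 B=45 C=34 D=29 E=27] avail[A=57 B=25 C=34 D=29 E=23] open={R2,R6,R7,R8}
Step 13: commit R6 -> on_hand[A=57 B=45 C=34 D=29 E=23] avail[A=57 B=25 C=34 D=29 E=23] open={R2,R7,R8}
Step 14: reserve R9 D 9 -> on_hand[A=57 B=45 C=34 D=29 E=23] avail[A=57 B=25 C=34 D=20 E=23] open={R2,R7,R8,R9}
Step 15: cancel R8 -> on_hand[A=57 B=45 C=34 D=29 E=23] avail[A=57 B=34 C=34 D=20 E=23] open={R2,R7,R9}
Step 16: reserve R10 E 2 -> on_hand[A=57 B=45 C=34 D=29 E=23] avail[A=57 B=34 C=34 D=20 E=21] open={R10,R2,R7,R9}

Answer: A: 57
B: 34
C: 34
D: 20
E: 21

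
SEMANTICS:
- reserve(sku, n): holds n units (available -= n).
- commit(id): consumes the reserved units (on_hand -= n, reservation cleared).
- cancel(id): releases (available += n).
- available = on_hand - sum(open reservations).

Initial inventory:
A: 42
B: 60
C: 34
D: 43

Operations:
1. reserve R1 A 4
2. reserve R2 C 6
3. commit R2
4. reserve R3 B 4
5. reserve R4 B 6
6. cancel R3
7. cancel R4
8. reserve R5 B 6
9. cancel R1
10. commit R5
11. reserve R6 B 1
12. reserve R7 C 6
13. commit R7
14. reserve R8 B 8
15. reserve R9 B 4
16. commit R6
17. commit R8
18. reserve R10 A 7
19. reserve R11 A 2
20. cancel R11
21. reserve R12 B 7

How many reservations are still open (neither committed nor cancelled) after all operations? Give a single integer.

Step 1: reserve R1 A 4 -> on_hand[A=42 B=60 C=34 D=43] avail[A=38 B=60 C=34 D=43] open={R1}
Step 2: reserve R2 C 6 -> on_hand[A=42 B=60 C=34 D=43] avail[A=38 B=60 C=28 D=43] open={R1,R2}
Step 3: commit R2 -> on_hand[A=42 B=60 C=28 D=43] avail[A=38 B=60 C=28 D=43] open={R1}
Step 4: reserve R3 B 4 -> on_hand[A=42 B=60 C=28 D=43] avail[A=38 B=56 C=28 D=43] open={R1,R3}
Step 5: reserve R4 B 6 -> on_hand[A=42 B=60 C=28 D=43] avail[A=38 B=50 C=28 D=43] open={R1,R3,R4}
Step 6: cancel R3 -> on_hand[A=42 B=60 C=28 D=43] avail[A=38 B=54 C=28 D=43] open={R1,R4}
Step 7: cancel R4 -> on_hand[A=42 B=60 C=28 D=43] avail[A=38 B=60 C=28 D=43] open={R1}
Step 8: reserve R5 B 6 -> on_hand[A=42 B=60 C=28 D=43] avail[A=38 B=54 C=28 D=43] open={R1,R5}
Step 9: cancel R1 -> on_hand[A=42 B=60 C=28 D=43] avail[A=42 B=54 C=28 D=43] open={R5}
Step 10: commit R5 -> on_hand[A=42 B=54 C=28 D=43] avail[A=42 B=54 C=28 D=43] open={}
Step 11: reserve R6 B 1 -> on_hand[A=42 B=54 C=28 D=43] avail[A=42 B=53 C=28 D=43] open={R6}
Step 12: reserve R7 C 6 -> on_hand[A=42 B=54 C=28 D=43] avail[A=42 B=53 C=22 D=43] open={R6,R7}
Step 13: commit R7 -> on_hand[A=42 B=54 C=22 D=43] avail[A=42 B=53 C=22 D=43] open={R6}
Step 14: reserve R8 B 8 -> on_hand[A=42 B=54 C=22 D=43] avail[A=42 B=45 C=22 D=43] open={R6,R8}
Step 15: reserve R9 B 4 -> on_hand[A=42 B=54 C=22 D=43] avail[A=42 B=41 C=22 D=43] open={R6,R8,R9}
Step 16: commit R6 -> on_hand[A=42 B=53 C=22 D=43] avail[A=42 B=41 C=22 D=43] open={R8,R9}
Step 17: commit R8 -> on_hand[A=42 B=45 C=22 D=43] avail[A=42 B=41 C=22 D=43] open={R9}
Step 18: reserve R10 A 7 -> on_hand[A=42 B=45 C=22 D=43] avail[A=35 B=41 C=22 D=43] open={R10,R9}
Step 19: reserve R11 A 2 -> on_hand[A=42 B=45 C=22 D=43] avail[A=33 B=41 C=22 D=43] open={R10,R11,R9}
Step 20: cancel R11 -> on_hand[A=42 B=45 C=22 D=43] avail[A=35 B=41 C=22 D=43] open={R10,R9}
Step 21: reserve R12 B 7 -> on_hand[A=42 B=45 C=22 D=43] avail[A=35 B=34 C=22 D=43] open={R10,R12,R9}
Open reservations: ['R10', 'R12', 'R9'] -> 3

Answer: 3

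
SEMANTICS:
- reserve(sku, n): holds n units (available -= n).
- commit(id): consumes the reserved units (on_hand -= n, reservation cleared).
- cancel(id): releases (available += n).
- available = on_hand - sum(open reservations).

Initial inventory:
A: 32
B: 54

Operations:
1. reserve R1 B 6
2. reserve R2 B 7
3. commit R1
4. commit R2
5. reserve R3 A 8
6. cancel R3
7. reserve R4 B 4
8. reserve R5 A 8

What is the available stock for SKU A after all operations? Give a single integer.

Step 1: reserve R1 B 6 -> on_hand[A=32 B=54] avail[A=32 B=48] open={R1}
Step 2: reserve R2 B 7 -> on_hand[A=32 B=54] avail[A=32 B=41] open={R1,R2}
Step 3: commit R1 -> on_hand[A=32 B=48] avail[A=32 B=41] open={R2}
Step 4: commit R2 -> on_hand[A=32 B=41] avail[A=32 B=41] open={}
Step 5: reserve R3 A 8 -> on_hand[A=32 B=41] avail[A=24 B=41] open={R3}
Step 6: cancel R3 -> on_hand[A=32 B=41] avail[A=32 B=41] open={}
Step 7: reserve R4 B 4 -> on_hand[A=32 B=41] avail[A=32 B=37] open={R4}
Step 8: reserve R5 A 8 -> on_hand[A=32 B=41] avail[A=24 B=37] open={R4,R5}
Final available[A] = 24

Answer: 24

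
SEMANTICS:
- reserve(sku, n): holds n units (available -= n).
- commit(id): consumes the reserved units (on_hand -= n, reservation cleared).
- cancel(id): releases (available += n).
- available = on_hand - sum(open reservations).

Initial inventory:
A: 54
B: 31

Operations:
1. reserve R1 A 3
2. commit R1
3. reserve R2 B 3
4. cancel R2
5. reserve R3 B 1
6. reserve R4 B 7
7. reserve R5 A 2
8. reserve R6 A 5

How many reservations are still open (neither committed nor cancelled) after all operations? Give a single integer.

Step 1: reserve R1 A 3 -> on_hand[A=54 B=31] avail[A=51 B=31] open={R1}
Step 2: commit R1 -> on_hand[A=51 B=31] avail[A=51 B=31] open={}
Step 3: reserve R2 B 3 -> on_hand[A=51 B=31] avail[A=51 B=28] open={R2}
Step 4: cancel R2 -> on_hand[A=51 B=31] avail[A=51 B=31] open={}
Step 5: reserve R3 B 1 -> on_hand[A=51 B=31] avail[A=51 B=30] open={R3}
Step 6: reserve R4 B 7 -> on_hand[A=51 B=31] avail[A=51 B=23] open={R3,R4}
Step 7: reserve R5 A 2 -> on_hand[A=51 B=31] avail[A=49 B=23] open={R3,R4,R5}
Step 8: reserve R6 A 5 -> on_hand[A=51 B=31] avail[A=44 B=23] open={R3,R4,R5,R6}
Open reservations: ['R3', 'R4', 'R5', 'R6'] -> 4

Answer: 4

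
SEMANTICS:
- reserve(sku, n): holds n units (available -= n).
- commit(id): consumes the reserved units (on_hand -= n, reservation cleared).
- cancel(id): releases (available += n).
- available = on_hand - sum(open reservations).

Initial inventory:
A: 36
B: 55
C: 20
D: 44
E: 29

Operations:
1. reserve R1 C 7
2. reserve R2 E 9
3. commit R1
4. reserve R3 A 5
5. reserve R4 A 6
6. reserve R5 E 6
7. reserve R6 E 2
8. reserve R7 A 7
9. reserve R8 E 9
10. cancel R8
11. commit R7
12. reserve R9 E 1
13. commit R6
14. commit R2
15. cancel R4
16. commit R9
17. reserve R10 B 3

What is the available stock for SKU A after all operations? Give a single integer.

Step 1: reserve R1 C 7 -> on_hand[A=36 B=55 C=20 D=44 E=29] avail[A=36 B=55 C=13 D=44 E=29] open={R1}
Step 2: reserve R2 E 9 -> on_hand[A=36 B=55 C=20 D=44 E=29] avail[A=36 B=55 C=13 D=44 E=20] open={R1,R2}
Step 3: commit R1 -> on_hand[A=36 B=55 C=13 D=44 E=29] avail[A=36 B=55 C=13 D=44 E=20] open={R2}
Step 4: reserve R3 A 5 -> on_hand[A=36 B=55 C=13 D=44 E=29] avail[A=31 B=55 C=13 D=44 E=20] open={R2,R3}
Step 5: reserve R4 A 6 -> on_hand[A=36 B=55 C=13 D=44 E=29] avail[A=25 B=55 C=13 D=44 E=20] open={R2,R3,R4}
Step 6: reserve R5 E 6 -> on_hand[A=36 B=55 C=13 D=44 E=29] avail[A=25 B=55 C=13 D=44 E=14] open={R2,R3,R4,R5}
Step 7: reserve R6 E 2 -> on_hand[A=36 B=55 C=13 D=44 E=29] avail[A=25 B=55 C=13 D=44 E=12] open={R2,R3,R4,R5,R6}
Step 8: reserve R7 A 7 -> on_hand[A=36 B=55 C=13 D=44 E=29] avail[A=18 B=55 C=13 D=44 E=12] open={R2,R3,R4,R5,R6,R7}
Step 9: reserve R8 E 9 -> on_hand[A=36 B=55 C=13 D=44 E=29] avail[A=18 B=55 C=13 D=44 E=3] open={R2,R3,R4,R5,R6,R7,R8}
Step 10: cancel R8 -> on_hand[A=36 B=55 C=13 D=44 E=29] avail[A=18 B=55 C=13 D=44 E=12] open={R2,R3,R4,R5,R6,R7}
Step 11: commit R7 -> on_hand[A=29 B=55 C=13 D=44 E=29] avail[A=18 B=55 C=13 D=44 E=12] open={R2,R3,R4,R5,R6}
Step 12: reserve R9 E 1 -> on_hand[A=29 B=55 C=13 D=44 E=29] avail[A=18 B=55 C=13 D=44 E=11] open={R2,R3,R4,R5,R6,R9}
Step 13: commit R6 -> on_hand[A=29 B=55 C=13 D=44 E=27] avail[A=18 B=55 C=13 D=44 E=11] open={R2,R3,R4,R5,R9}
Step 14: commit R2 -> on_hand[A=29 B=55 C=13 D=44 E=18] avail[A=18 B=55 C=13 D=44 E=11] open={R3,R4,R5,R9}
Step 15: cancel R4 -> on_hand[A=29 B=55 C=13 D=44 E=18] avail[A=24 B=55 C=13 D=44 E=11] open={R3,R5,R9}
Step 16: commit R9 -> on_hand[A=29 B=55 C=13 D=44 E=17] avail[A=24 B=55 C=13 D=44 E=11] open={R3,R5}
Step 17: reserve R10 B 3 -> on_hand[A=29 B=55 C=13 D=44 E=17] avail[A=24 B=52 C=13 D=44 E=11] open={R10,R3,R5}
Final available[A] = 24

Answer: 24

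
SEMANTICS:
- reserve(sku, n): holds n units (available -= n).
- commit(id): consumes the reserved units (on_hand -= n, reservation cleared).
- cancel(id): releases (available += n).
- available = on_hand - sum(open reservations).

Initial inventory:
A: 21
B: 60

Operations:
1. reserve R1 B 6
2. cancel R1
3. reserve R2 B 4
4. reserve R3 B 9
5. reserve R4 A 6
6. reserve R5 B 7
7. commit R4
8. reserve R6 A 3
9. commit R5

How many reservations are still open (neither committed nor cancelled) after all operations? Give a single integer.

Step 1: reserve R1 B 6 -> on_hand[A=21 B=60] avail[A=21 B=54] open={R1}
Step 2: cancel R1 -> on_hand[A=21 B=60] avail[A=21 B=60] open={}
Step 3: reserve R2 B 4 -> on_hand[A=21 B=60] avail[A=21 B=56] open={R2}
Step 4: reserve R3 B 9 -> on_hand[A=21 B=60] avail[A=21 B=47] open={R2,R3}
Step 5: reserve R4 A 6 -> on_hand[A=21 B=60] avail[A=15 B=47] open={R2,R3,R4}
Step 6: reserve R5 B 7 -> on_hand[A=21 B=60] avail[A=15 B=40] open={R2,R3,R4,R5}
Step 7: commit R4 -> on_hand[A=15 B=60] avail[A=15 B=40] open={R2,R3,R5}
Step 8: reserve R6 A 3 -> on_hand[A=15 B=60] avail[A=12 B=40] open={R2,R3,R5,R6}
Step 9: commit R5 -> on_hand[A=15 B=53] avail[A=12 B=40] open={R2,R3,R6}
Open reservations: ['R2', 'R3', 'R6'] -> 3

Answer: 3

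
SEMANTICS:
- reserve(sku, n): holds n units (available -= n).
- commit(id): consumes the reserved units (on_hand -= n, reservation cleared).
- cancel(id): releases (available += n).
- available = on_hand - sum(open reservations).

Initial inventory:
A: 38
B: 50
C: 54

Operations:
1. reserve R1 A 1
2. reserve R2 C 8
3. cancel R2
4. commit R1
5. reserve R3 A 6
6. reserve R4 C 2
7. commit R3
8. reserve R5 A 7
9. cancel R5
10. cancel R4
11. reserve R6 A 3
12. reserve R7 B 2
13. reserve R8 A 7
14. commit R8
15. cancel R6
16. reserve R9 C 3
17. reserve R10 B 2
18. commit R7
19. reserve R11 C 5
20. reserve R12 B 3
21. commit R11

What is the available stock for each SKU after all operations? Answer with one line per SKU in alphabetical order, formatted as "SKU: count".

Step 1: reserve R1 A 1 -> on_hand[A=38 B=50 C=54] avail[A=37 B=50 C=54] open={R1}
Step 2: reserve R2 C 8 -> on_hand[A=38 B=50 C=54] avail[A=37 B=50 C=46] open={R1,R2}
Step 3: cancel R2 -> on_hand[A=38 B=50 C=54] avail[A=37 B=50 C=54] open={R1}
Step 4: commit R1 -> on_hand[A=37 B=50 C=54] avail[A=37 B=50 C=54] open={}
Step 5: reserve R3 A 6 -> on_hand[A=37 B=50 C=54] avail[A=31 B=50 C=54] open={R3}
Step 6: reserve R4 C 2 -> on_hand[A=37 B=50 C=54] avail[A=31 B=50 C=52] open={R3,R4}
Step 7: commit R3 -> on_hand[A=31 B=50 C=54] avail[A=31 B=50 C=52] open={R4}
Step 8: reserve R5 A 7 -> on_hand[A=31 B=50 C=54] avail[A=24 B=50 C=52] open={R4,R5}
Step 9: cancel R5 -> on_hand[A=31 B=50 C=54] avail[A=31 B=50 C=52] open={R4}
Step 10: cancel R4 -> on_hand[A=31 B=50 C=54] avail[A=31 B=50 C=54] open={}
Step 11: reserve R6 A 3 -> on_hand[A=31 B=50 C=54] avail[A=28 B=50 C=54] open={R6}
Step 12: reserve R7 B 2 -> on_hand[A=31 B=50 C=54] avail[A=28 B=48 C=54] open={R6,R7}
Step 13: reserve R8 A 7 -> on_hand[A=31 B=50 C=54] avail[A=21 B=48 C=54] open={R6,R7,R8}
Step 14: commit R8 -> on_hand[A=24 B=50 C=54] avail[A=21 B=48 C=54] open={R6,R7}
Step 15: cancel R6 -> on_hand[A=24 B=50 C=54] avail[A=24 B=48 C=54] open={R7}
Step 16: reserve R9 C 3 -> on_hand[A=24 B=50 C=54] avail[A=24 B=48 C=51] open={R7,R9}
Step 17: reserve R10 B 2 -> on_hand[A=24 B=50 C=54] avail[A=24 B=46 C=51] open={R10,R7,R9}
Step 18: commit R7 -> on_hand[A=24 B=48 C=54] avail[A=24 B=46 C=51] open={R10,R9}
Step 19: reserve R11 C 5 -> on_hand[A=24 B=48 C=54] avail[A=24 B=46 C=46] open={R10,R11,R9}
Step 20: reserve R12 B 3 -> on_hand[A=24 B=48 C=54] avail[A=24 B=43 C=46] open={R10,R11,R12,R9}
Step 21: commit R11 -> on_hand[A=24 B=48 C=49] avail[A=24 B=43 C=46] open={R10,R12,R9}

Answer: A: 24
B: 43
C: 46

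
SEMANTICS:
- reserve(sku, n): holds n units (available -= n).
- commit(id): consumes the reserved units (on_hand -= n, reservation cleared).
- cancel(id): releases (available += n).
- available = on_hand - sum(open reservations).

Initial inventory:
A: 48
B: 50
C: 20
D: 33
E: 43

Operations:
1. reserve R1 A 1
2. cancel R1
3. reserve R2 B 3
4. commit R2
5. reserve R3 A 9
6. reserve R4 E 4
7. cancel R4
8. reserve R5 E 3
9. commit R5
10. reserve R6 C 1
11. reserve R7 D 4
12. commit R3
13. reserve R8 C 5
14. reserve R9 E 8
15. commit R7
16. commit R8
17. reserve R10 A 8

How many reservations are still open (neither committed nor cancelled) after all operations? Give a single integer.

Answer: 3

Derivation:
Step 1: reserve R1 A 1 -> on_hand[A=48 B=50 C=20 D=33 E=43] avail[A=47 B=50 C=20 D=33 E=43] open={R1}
Step 2: cancel R1 -> on_hand[A=48 B=50 C=20 D=33 E=43] avail[A=48 B=50 C=20 D=33 E=43] open={}
Step 3: reserve R2 B 3 -> on_hand[A=48 B=50 C=20 D=33 E=43] avail[A=48 B=47 C=20 D=33 E=43] open={R2}
Step 4: commit R2 -> on_hand[A=48 B=47 C=20 D=33 E=43] avail[A=48 B=47 C=20 D=33 E=43] open={}
Step 5: reserve R3 A 9 -> on_hand[A=48 B=47 C=20 D=33 E=43] avail[A=39 B=47 C=20 D=33 E=43] open={R3}
Step 6: reserve R4 E 4 -> on_hand[A=48 B=47 C=20 D=33 E=43] avail[A=39 B=47 C=20 D=33 E=39] open={R3,R4}
Step 7: cancel R4 -> on_hand[A=48 B=47 C=20 D=33 E=43] avail[A=39 B=47 C=20 D=33 E=43] open={R3}
Step 8: reserve R5 E 3 -> on_hand[A=48 B=47 C=20 D=33 E=43] avail[A=39 B=47 C=20 D=33 E=40] open={R3,R5}
Step 9: commit R5 -> on_hand[A=48 B=47 C=20 D=33 E=40] avail[A=39 B=47 C=20 D=33 E=40] open={R3}
Step 10: reserve R6 C 1 -> on_hand[A=48 B=47 C=20 D=33 E=40] avail[A=39 B=47 C=19 D=33 E=40] open={R3,R6}
Step 11: reserve R7 D 4 -> on_hand[A=48 B=47 C=20 D=33 E=40] avail[A=39 B=47 C=19 D=29 E=40] open={R3,R6,R7}
Step 12: commit R3 -> on_hand[A=39 B=47 C=20 D=33 E=40] avail[A=39 B=47 C=19 D=29 E=40] open={R6,R7}
Step 13: reserve R8 C 5 -> on_hand[A=39 B=47 C=20 D=33 E=40] avail[A=39 B=47 C=14 D=29 E=40] open={R6,R7,R8}
Step 14: reserve R9 E 8 -> on_hand[A=39 B=47 C=20 D=33 E=40] avail[A=39 B=47 C=14 D=29 E=32] open={R6,R7,R8,R9}
Step 15: commit R7 -> on_hand[A=39 B=47 C=20 D=29 E=40] avail[A=39 B=47 C=14 D=29 E=32] open={R6,R8,R9}
Step 16: commit R8 -> on_hand[A=39 B=47 C=15 D=29 E=40] avail[A=39 B=47 C=14 D=29 E=32] open={R6,R9}
Step 17: reserve R10 A 8 -> on_hand[A=39 B=47 C=15 D=29 E=40] avail[A=31 B=47 C=14 D=29 E=32] open={R10,R6,R9}
Open reservations: ['R10', 'R6', 'R9'] -> 3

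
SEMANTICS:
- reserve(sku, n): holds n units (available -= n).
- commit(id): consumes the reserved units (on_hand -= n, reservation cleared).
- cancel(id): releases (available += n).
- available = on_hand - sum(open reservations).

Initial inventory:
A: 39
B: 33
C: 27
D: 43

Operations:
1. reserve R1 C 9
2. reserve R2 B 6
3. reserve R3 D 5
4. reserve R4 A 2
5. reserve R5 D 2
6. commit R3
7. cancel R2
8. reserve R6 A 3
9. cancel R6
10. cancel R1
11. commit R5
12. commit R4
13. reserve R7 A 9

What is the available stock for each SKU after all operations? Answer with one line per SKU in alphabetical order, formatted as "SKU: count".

Step 1: reserve R1 C 9 -> on_hand[A=39 B=33 C=27 D=43] avail[A=39 B=33 C=18 D=43] open={R1}
Step 2: reserve R2 B 6 -> on_hand[A=39 B=33 C=27 D=43] avail[A=39 B=27 C=18 D=43] open={R1,R2}
Step 3: reserve R3 D 5 -> on_hand[A=39 B=33 C=27 D=43] avail[A=39 B=27 C=18 D=38] open={R1,R2,R3}
Step 4: reserve R4 A 2 -> on_hand[A=39 B=33 C=27 D=43] avail[A=37 B=27 C=18 D=38] open={R1,R2,R3,R4}
Step 5: reserve R5 D 2 -> on_hand[A=39 B=33 C=27 D=43] avail[A=37 B=27 C=18 D=36] open={R1,R2,R3,R4,R5}
Step 6: commit R3 -> on_hand[A=39 B=33 C=27 D=38] avail[A=37 B=27 C=18 D=36] open={R1,R2,R4,R5}
Step 7: cancel R2 -> on_hand[A=39 B=33 C=27 D=38] avail[A=37 B=33 C=18 D=36] open={R1,R4,R5}
Step 8: reserve R6 A 3 -> on_hand[A=39 B=33 C=27 D=38] avail[A=34 B=33 C=18 D=36] open={R1,R4,R5,R6}
Step 9: cancel R6 -> on_hand[A=39 B=33 C=27 D=38] avail[A=37 B=33 C=18 D=36] open={R1,R4,R5}
Step 10: cancel R1 -> on_hand[A=39 B=33 C=27 D=38] avail[A=37 B=33 C=27 D=36] open={R4,R5}
Step 11: commit R5 -> on_hand[A=39 B=33 C=27 D=36] avail[A=37 B=33 C=27 D=36] open={R4}
Step 12: commit R4 -> on_hand[A=37 B=33 C=27 D=36] avail[A=37 B=33 C=27 D=36] open={}
Step 13: reserve R7 A 9 -> on_hand[A=37 B=33 C=27 D=36] avail[A=28 B=33 C=27 D=36] open={R7}

Answer: A: 28
B: 33
C: 27
D: 36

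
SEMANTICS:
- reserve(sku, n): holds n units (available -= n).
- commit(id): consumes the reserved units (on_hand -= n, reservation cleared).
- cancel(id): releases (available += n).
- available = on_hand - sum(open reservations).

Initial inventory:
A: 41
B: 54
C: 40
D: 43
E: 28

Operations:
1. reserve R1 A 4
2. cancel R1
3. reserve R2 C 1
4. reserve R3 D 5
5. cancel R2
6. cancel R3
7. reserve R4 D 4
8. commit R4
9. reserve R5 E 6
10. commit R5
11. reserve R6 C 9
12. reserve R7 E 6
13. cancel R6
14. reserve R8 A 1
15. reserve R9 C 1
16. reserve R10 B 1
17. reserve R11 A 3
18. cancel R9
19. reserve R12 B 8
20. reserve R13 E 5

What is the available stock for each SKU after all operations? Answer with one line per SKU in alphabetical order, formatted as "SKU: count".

Step 1: reserve R1 A 4 -> on_hand[A=41 B=54 C=40 D=43 E=28] avail[A=37 B=54 C=40 D=43 E=28] open={R1}
Step 2: cancel R1 -> on_hand[A=41 B=54 C=40 D=43 E=28] avail[A=41 B=54 C=40 D=43 E=28] open={}
Step 3: reserve R2 C 1 -> on_hand[A=41 B=54 C=40 D=43 E=28] avail[A=41 B=54 C=39 D=43 E=28] open={R2}
Step 4: reserve R3 D 5 -> on_hand[A=41 B=54 C=40 D=43 E=28] avail[A=41 B=54 C=39 D=38 E=28] open={R2,R3}
Step 5: cancel R2 -> on_hand[A=41 B=54 C=40 D=43 E=28] avail[A=41 B=54 C=40 D=38 E=28] open={R3}
Step 6: cancel R3 -> on_hand[A=41 B=54 C=40 D=43 E=28] avail[A=41 B=54 C=40 D=43 E=28] open={}
Step 7: reserve R4 D 4 -> on_hand[A=41 B=54 C=40 D=43 E=28] avail[A=41 B=54 C=40 D=39 E=28] open={R4}
Step 8: commit R4 -> on_hand[A=41 B=54 C=40 D=39 E=28] avail[A=41 B=54 C=40 D=39 E=28] open={}
Step 9: reserve R5 E 6 -> on_hand[A=41 B=54 C=40 D=39 E=28] avail[A=41 B=54 C=40 D=39 E=22] open={R5}
Step 10: commit R5 -> on_hand[A=41 B=54 C=40 D=39 E=22] avail[A=41 B=54 C=40 D=39 E=22] open={}
Step 11: reserve R6 C 9 -> on_hand[A=41 B=54 C=40 D=39 E=22] avail[A=41 B=54 C=31 D=39 E=22] open={R6}
Step 12: reserve R7 E 6 -> on_hand[A=41 B=54 C=40 D=39 E=22] avail[A=41 B=54 C=31 D=39 E=16] open={R6,R7}
Step 13: cancel R6 -> on_hand[A=41 B=54 C=40 D=39 E=22] avail[A=41 B=54 C=40 D=39 E=16] open={R7}
Step 14: reserve R8 A 1 -> on_hand[A=41 B=54 C=40 D=39 E=22] avail[A=40 B=54 C=40 D=39 E=16] open={R7,R8}
Step 15: reserve R9 C 1 -> on_hand[A=41 B=54 C=40 D=39 E=22] avail[A=40 B=54 C=39 D=39 E=16] open={R7,R8,R9}
Step 16: reserve R10 B 1 -> on_hand[A=41 B=54 C=40 D=39 E=22] avail[A=40 B=53 C=39 D=39 E=16] open={R10,R7,R8,R9}
Step 17: reserve R11 A 3 -> on_hand[A=41 B=54 C=40 D=39 E=22] avail[A=37 B=53 C=39 D=39 E=16] open={R10,R11,R7,R8,R9}
Step 18: cancel R9 -> on_hand[A=41 B=54 C=40 D=39 E=22] avail[A=37 B=53 C=40 D=39 E=16] open={R10,R11,R7,R8}
Step 19: reserve R12 B 8 -> on_hand[A=41 B=54 C=40 D=39 E=22] avail[A=37 B=45 C=40 D=39 E=16] open={R10,R11,R12,R7,R8}
Step 20: reserve R13 E 5 -> on_hand[A=41 B=54 C=40 D=39 E=22] avail[A=37 B=45 C=40 D=39 E=11] open={R10,R11,R12,R13,R7,R8}

Answer: A: 37
B: 45
C: 40
D: 39
E: 11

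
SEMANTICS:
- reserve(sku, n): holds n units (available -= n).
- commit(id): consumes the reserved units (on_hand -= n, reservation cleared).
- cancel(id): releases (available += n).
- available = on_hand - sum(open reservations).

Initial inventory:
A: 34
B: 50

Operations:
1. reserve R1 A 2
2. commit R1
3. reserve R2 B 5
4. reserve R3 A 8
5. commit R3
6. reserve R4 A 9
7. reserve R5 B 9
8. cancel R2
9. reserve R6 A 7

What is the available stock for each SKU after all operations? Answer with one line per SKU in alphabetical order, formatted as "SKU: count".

Answer: A: 8
B: 41

Derivation:
Step 1: reserve R1 A 2 -> on_hand[A=34 B=50] avail[A=32 B=50] open={R1}
Step 2: commit R1 -> on_hand[A=32 B=50] avail[A=32 B=50] open={}
Step 3: reserve R2 B 5 -> on_hand[A=32 B=50] avail[A=32 B=45] open={R2}
Step 4: reserve R3 A 8 -> on_hand[A=32 B=50] avail[A=24 B=45] open={R2,R3}
Step 5: commit R3 -> on_hand[A=24 B=50] avail[A=24 B=45] open={R2}
Step 6: reserve R4 A 9 -> on_hand[A=24 B=50] avail[A=15 B=45] open={R2,R4}
Step 7: reserve R5 B 9 -> on_hand[A=24 B=50] avail[A=15 B=36] open={R2,R4,R5}
Step 8: cancel R2 -> on_hand[A=24 B=50] avail[A=15 B=41] open={R4,R5}
Step 9: reserve R6 A 7 -> on_hand[A=24 B=50] avail[A=8 B=41] open={R4,R5,R6}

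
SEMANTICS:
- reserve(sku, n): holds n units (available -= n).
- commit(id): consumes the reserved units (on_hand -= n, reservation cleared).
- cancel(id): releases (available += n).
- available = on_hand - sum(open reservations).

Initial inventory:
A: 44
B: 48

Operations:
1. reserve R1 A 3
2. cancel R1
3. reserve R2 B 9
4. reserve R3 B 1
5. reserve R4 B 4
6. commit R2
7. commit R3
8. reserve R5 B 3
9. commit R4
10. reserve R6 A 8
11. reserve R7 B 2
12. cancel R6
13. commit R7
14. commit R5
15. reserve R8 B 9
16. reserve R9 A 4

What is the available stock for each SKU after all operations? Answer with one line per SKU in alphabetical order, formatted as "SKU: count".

Answer: A: 40
B: 20

Derivation:
Step 1: reserve R1 A 3 -> on_hand[A=44 B=48] avail[A=41 B=48] open={R1}
Step 2: cancel R1 -> on_hand[A=44 B=48] avail[A=44 B=48] open={}
Step 3: reserve R2 B 9 -> on_hand[A=44 B=48] avail[A=44 B=39] open={R2}
Step 4: reserve R3 B 1 -> on_hand[A=44 B=48] avail[A=44 B=38] open={R2,R3}
Step 5: reserve R4 B 4 -> on_hand[A=44 B=48] avail[A=44 B=34] open={R2,R3,R4}
Step 6: commit R2 -> on_hand[A=44 B=39] avail[A=44 B=34] open={R3,R4}
Step 7: commit R3 -> on_hand[A=44 B=38] avail[A=44 B=34] open={R4}
Step 8: reserve R5 B 3 -> on_hand[A=44 B=38] avail[A=44 B=31] open={R4,R5}
Step 9: commit R4 -> on_hand[A=44 B=34] avail[A=44 B=31] open={R5}
Step 10: reserve R6 A 8 -> on_hand[A=44 B=34] avail[A=36 B=31] open={R5,R6}
Step 11: reserve R7 B 2 -> on_hand[A=44 B=34] avail[A=36 B=29] open={R5,R6,R7}
Step 12: cancel R6 -> on_hand[A=44 B=34] avail[A=44 B=29] open={R5,R7}
Step 13: commit R7 -> on_hand[A=44 B=32] avail[A=44 B=29] open={R5}
Step 14: commit R5 -> on_hand[A=44 B=29] avail[A=44 B=29] open={}
Step 15: reserve R8 B 9 -> on_hand[A=44 B=29] avail[A=44 B=20] open={R8}
Step 16: reserve R9 A 4 -> on_hand[A=44 B=29] avail[A=40 B=20] open={R8,R9}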